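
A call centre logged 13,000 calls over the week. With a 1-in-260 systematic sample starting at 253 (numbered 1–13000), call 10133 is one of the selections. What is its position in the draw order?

k = 260
position = (10133 − 253)/260 + 1 = 9880/260 + 1 = 38 + 1 = 39

39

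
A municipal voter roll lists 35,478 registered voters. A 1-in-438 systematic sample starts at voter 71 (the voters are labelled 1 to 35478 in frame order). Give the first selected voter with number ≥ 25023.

k = 438
Steps past start: ⌈(25023 − 71)/438⌉ = ⌈24952/438⌉ = 57
Selected voter: 71 + 57×438 = 25037

25037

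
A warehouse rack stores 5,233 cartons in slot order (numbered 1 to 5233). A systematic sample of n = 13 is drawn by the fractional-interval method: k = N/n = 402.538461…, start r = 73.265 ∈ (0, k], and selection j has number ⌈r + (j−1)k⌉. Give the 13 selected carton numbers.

74, 476, 879, 1281, 1684, 2086, 2489, 2892, 3294, 3697, 4099, 4502, 4904

j=1: r + 0k = 73.265 → ⌈·⌉ = 74
j=2: r + 1k = 475.803461… → ⌈·⌉ = 476
j=3: r + 2k = 878.341923… → ⌈·⌉ = 879
j=4: r + 3k = 1280.880384… → ⌈·⌉ = 1281
j=5: r + 4k = 1683.418846… → ⌈·⌉ = 1684
j=6: r + 5k = 2085.957307… → ⌈·⌉ = 2086
j=7: r + 6k = 2488.495769… → ⌈·⌉ = 2489
j=8: r + 7k = 2891.034230… → ⌈·⌉ = 2892
j=9: r + 8k = 3293.572692… → ⌈·⌉ = 3294
j=10: r + 9k = 3696.111153… → ⌈·⌉ = 3697
j=11: r + 10k = 4098.649615… → ⌈·⌉ = 4099
j=12: r + 11k = 4501.188076… → ⌈·⌉ = 4502
j=13: r + 12k = 4903.726538… → ⌈·⌉ = 4904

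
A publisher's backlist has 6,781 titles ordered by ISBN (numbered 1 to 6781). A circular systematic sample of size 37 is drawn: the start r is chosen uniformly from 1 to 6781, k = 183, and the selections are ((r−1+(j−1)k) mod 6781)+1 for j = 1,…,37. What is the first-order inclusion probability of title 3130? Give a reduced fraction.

37/6781

For each position j, as r ranges over 1…6781 the j-th selection hits every title exactly once, so title 3130 is selected for exactly 37 of the 6781 starts.
Inclusion probability = 37/6781.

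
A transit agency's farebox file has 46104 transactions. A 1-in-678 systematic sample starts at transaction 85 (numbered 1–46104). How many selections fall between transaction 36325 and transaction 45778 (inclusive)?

k = 678
First selection ≥ 36325: 85 + ⌈(36325−85)/678⌉·678 = 85 + 54×678 = 36697
Last selection ≤ 45778: 85 + ⌊(45778−85)/678⌋·678 = 85 + 67×678 = 45511
Count = 67 − 54 + 1 = 14

14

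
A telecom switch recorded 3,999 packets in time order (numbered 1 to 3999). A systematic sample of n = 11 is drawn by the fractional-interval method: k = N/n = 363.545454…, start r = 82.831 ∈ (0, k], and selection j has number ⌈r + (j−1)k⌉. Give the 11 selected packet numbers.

j=1: r + 0k = 82.831 → ⌈·⌉ = 83
j=2: r + 1k = 446.376454… → ⌈·⌉ = 447
j=3: r + 2k = 809.921909… → ⌈·⌉ = 810
j=4: r + 3k = 1173.467363… → ⌈·⌉ = 1174
j=5: r + 4k = 1537.012818… → ⌈·⌉ = 1538
j=6: r + 5k = 1900.558272… → ⌈·⌉ = 1901
j=7: r + 6k = 2264.103727… → ⌈·⌉ = 2265
j=8: r + 7k = 2627.649181… → ⌈·⌉ = 2628
j=9: r + 8k = 2991.194636… → ⌈·⌉ = 2992
j=10: r + 9k = 3354.740090… → ⌈·⌉ = 3355
j=11: r + 10k = 3718.285545… → ⌈·⌉ = 3719

83, 447, 810, 1174, 1538, 1901, 2265, 2628, 2992, 3355, 3719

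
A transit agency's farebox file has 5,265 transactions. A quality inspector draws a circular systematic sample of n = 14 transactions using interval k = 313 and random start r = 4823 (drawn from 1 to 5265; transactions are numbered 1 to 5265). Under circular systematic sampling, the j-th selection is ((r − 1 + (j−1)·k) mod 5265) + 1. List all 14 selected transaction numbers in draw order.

Selection 1: 4823
Selection 2: 4823 + 313 = 5136
Selection 3: 5136 + 313 = 5449 → 5449 − 5265 = 184
Selection 4: 184 + 313 = 497
Selection 5: 497 + 313 = 810
Selection 6: 810 + 313 = 1123
Selection 7: 1123 + 313 = 1436
Selection 8: 1436 + 313 = 1749
Selection 9: 1749 + 313 = 2062
Selection 10: 2062 + 313 = 2375
Selection 11: 2375 + 313 = 2688
Selection 12: 2688 + 313 = 3001
Selection 13: 3001 + 313 = 3314
Selection 14: 3314 + 313 = 3627

4823, 5136, 184, 497, 810, 1123, 1436, 1749, 2062, 2375, 2688, 3001, 3314, 3627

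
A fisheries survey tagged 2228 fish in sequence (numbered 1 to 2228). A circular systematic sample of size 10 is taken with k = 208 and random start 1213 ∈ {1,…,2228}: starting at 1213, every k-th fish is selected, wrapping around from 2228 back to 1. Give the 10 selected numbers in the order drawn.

Selection 1: 1213
Selection 2: 1213 + 208 = 1421
Selection 3: 1421 + 208 = 1629
Selection 4: 1629 + 208 = 1837
Selection 5: 1837 + 208 = 2045
Selection 6: 2045 + 208 = 2253 → 2253 − 2228 = 25
Selection 7: 25 + 208 = 233
Selection 8: 233 + 208 = 441
Selection 9: 441 + 208 = 649
Selection 10: 649 + 208 = 857

1213, 1421, 1629, 1837, 2045, 25, 233, 441, 649, 857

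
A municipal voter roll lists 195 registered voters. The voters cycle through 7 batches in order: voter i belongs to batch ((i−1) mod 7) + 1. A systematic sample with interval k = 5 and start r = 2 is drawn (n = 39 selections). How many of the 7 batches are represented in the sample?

Consecutive selections differ by k = 5, so their batch numbers differ by 5 mod 7 = 5.
gcd(5, 7) = 1, so the sample visits 7/1 = 7 distinct residues mod 7.
Start 2 is batch 2; the batches hit are 1, 2, 3, 4, 5, 6, 7.

7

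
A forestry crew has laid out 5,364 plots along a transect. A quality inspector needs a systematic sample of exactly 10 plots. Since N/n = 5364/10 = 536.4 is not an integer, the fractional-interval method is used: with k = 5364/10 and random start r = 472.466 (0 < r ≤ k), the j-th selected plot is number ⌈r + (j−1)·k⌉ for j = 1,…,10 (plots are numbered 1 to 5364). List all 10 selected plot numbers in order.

473, 1009, 1546, 2082, 2619, 3155, 3691, 4228, 4764, 5301

j=1: r + 0k = 472.466 → ⌈·⌉ = 473
j=2: r + 1k = 1008.866 → ⌈·⌉ = 1009
j=3: r + 2k = 1545.266 → ⌈·⌉ = 1546
j=4: r + 3k = 2081.666 → ⌈·⌉ = 2082
j=5: r + 4k = 2618.066 → ⌈·⌉ = 2619
j=6: r + 5k = 3154.466 → ⌈·⌉ = 3155
j=7: r + 6k = 3690.866 → ⌈·⌉ = 3691
j=8: r + 7k = 4227.266 → ⌈·⌉ = 4228
j=9: r + 8k = 4763.666 → ⌈·⌉ = 4764
j=10: r + 9k = 5300.066 → ⌈·⌉ = 5301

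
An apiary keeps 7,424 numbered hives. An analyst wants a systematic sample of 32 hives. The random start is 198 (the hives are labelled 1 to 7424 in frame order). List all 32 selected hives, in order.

k = N/n = 7424/32 = 232
hive 1: 198
hive 2: 198 + 232 = 430
hive 3: 430 + 232 = 662
hive 4: 662 + 232 = 894
hive 5: 894 + 232 = 1126
hive 6: 1126 + 232 = 1358
hive 7: 1358 + 232 = 1590
hive 8: 1590 + 232 = 1822
hive 9: 1822 + 232 = 2054
hive 10: 2054 + 232 = 2286
hive 11: 2286 + 232 = 2518
hive 12: 2518 + 232 = 2750
hive 13: 2750 + 232 = 2982
hive 14: 2982 + 232 = 3214
hive 15: 3214 + 232 = 3446
hive 16: 3446 + 232 = 3678
hive 17: 3678 + 232 = 3910
hive 18: 3910 + 232 = 4142
hive 19: 4142 + 232 = 4374
hive 20: 4374 + 232 = 4606
hive 21: 4606 + 232 = 4838
hive 22: 4838 + 232 = 5070
hive 23: 5070 + 232 = 5302
hive 24: 5302 + 232 = 5534
hive 25: 5534 + 232 = 5766
hive 26: 5766 + 232 = 5998
hive 27: 5998 + 232 = 6230
hive 28: 6230 + 232 = 6462
hive 29: 6462 + 232 = 6694
hive 30: 6694 + 232 = 6926
hive 31: 6926 + 232 = 7158
hive 32: 7158 + 232 = 7390

198, 430, 662, 894, 1126, 1358, 1590, 1822, 2054, 2286, 2518, 2750, 2982, 3214, 3446, 3678, 3910, 4142, 4374, 4606, 4838, 5070, 5302, 5534, 5766, 5998, 6230, 6462, 6694, 6926, 7158, 7390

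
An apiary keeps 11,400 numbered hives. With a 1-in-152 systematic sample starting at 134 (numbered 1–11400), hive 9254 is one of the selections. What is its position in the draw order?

61

k = 152
position = (9254 − 134)/152 + 1 = 9120/152 + 1 = 60 + 1 = 61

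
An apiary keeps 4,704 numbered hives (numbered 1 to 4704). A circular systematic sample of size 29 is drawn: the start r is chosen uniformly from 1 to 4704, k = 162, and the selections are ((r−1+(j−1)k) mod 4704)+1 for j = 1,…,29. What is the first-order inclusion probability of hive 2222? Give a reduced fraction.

29/4704

For each position j, as r ranges over 1…4704 the j-th selection hits every hive exactly once, so hive 2222 is selected for exactly 29 of the 4704 starts.
Inclusion probability = 29/4704.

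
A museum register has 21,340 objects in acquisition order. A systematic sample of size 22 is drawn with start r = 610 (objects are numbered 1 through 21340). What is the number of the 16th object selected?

15160

k = 21340/22 = 970
16th selection = r + (16−1)·k = 610 + 15×970 = 610 + 14550 = 15160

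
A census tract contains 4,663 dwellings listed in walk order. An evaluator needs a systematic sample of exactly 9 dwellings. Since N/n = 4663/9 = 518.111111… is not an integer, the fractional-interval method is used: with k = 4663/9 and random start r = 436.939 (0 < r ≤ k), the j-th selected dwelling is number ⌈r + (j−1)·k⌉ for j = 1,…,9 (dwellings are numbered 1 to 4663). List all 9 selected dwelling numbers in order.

j=1: r + 0k = 436.939 → ⌈·⌉ = 437
j=2: r + 1k = 955.050111… → ⌈·⌉ = 956
j=3: r + 2k = 1473.161222… → ⌈·⌉ = 1474
j=4: r + 3k = 1991.272333… → ⌈·⌉ = 1992
j=5: r + 4k = 2509.383444… → ⌈·⌉ = 2510
j=6: r + 5k = 3027.494555… → ⌈·⌉ = 3028
j=7: r + 6k = 3545.605666… → ⌈·⌉ = 3546
j=8: r + 7k = 4063.716777… → ⌈·⌉ = 4064
j=9: r + 8k = 4581.827888… → ⌈·⌉ = 4582

437, 956, 1474, 1992, 2510, 3028, 3546, 4064, 4582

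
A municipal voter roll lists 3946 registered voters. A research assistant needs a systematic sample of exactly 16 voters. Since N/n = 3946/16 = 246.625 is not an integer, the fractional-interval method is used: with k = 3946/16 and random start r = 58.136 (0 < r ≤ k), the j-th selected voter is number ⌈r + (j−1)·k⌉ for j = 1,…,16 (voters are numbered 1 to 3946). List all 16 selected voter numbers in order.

59, 305, 552, 799, 1045, 1292, 1538, 1785, 2032, 2278, 2525, 2772, 3018, 3265, 3511, 3758

j=1: r + 0k = 58.136 → ⌈·⌉ = 59
j=2: r + 1k = 304.761 → ⌈·⌉ = 305
j=3: r + 2k = 551.386 → ⌈·⌉ = 552
j=4: r + 3k = 798.011 → ⌈·⌉ = 799
j=5: r + 4k = 1044.636 → ⌈·⌉ = 1045
j=6: r + 5k = 1291.261 → ⌈·⌉ = 1292
j=7: r + 6k = 1537.886 → ⌈·⌉ = 1538
j=8: r + 7k = 1784.511 → ⌈·⌉ = 1785
j=9: r + 8k = 2031.136 → ⌈·⌉ = 2032
j=10: r + 9k = 2277.761 → ⌈·⌉ = 2278
j=11: r + 10k = 2524.386 → ⌈·⌉ = 2525
j=12: r + 11k = 2771.011 → ⌈·⌉ = 2772
j=13: r + 12k = 3017.636 → ⌈·⌉ = 3018
j=14: r + 13k = 3264.261 → ⌈·⌉ = 3265
j=15: r + 14k = 3510.886 → ⌈·⌉ = 3511
j=16: r + 15k = 3757.511 → ⌈·⌉ = 3758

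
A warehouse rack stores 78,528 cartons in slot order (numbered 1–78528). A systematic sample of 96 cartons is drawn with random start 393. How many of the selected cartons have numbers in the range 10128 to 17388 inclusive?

9

k = 78528/96 = 818
First selection ≥ 10128: 393 + ⌈(10128−393)/818⌉·818 = 393 + 12×818 = 10209
Last selection ≤ 17388: 393 + ⌊(17388−393)/818⌋·818 = 393 + 20×818 = 16753
Count = 20 − 12 + 1 = 9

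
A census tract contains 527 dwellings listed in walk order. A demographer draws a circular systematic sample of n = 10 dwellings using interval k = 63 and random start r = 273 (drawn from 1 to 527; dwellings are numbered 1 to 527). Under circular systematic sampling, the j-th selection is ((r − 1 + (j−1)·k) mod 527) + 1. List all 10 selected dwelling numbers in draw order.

Selection 1: 273
Selection 2: 273 + 63 = 336
Selection 3: 336 + 63 = 399
Selection 4: 399 + 63 = 462
Selection 5: 462 + 63 = 525
Selection 6: 525 + 63 = 588 → 588 − 527 = 61
Selection 7: 61 + 63 = 124
Selection 8: 124 + 63 = 187
Selection 9: 187 + 63 = 250
Selection 10: 250 + 63 = 313

273, 336, 399, 462, 525, 61, 124, 187, 250, 313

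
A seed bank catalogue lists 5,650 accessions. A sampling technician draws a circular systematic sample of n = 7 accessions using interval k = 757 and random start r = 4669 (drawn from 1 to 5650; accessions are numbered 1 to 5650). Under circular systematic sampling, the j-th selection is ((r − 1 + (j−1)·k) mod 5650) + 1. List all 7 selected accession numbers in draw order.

4669, 5426, 533, 1290, 2047, 2804, 3561

Selection 1: 4669
Selection 2: 4669 + 757 = 5426
Selection 3: 5426 + 757 = 6183 → 6183 − 5650 = 533
Selection 4: 533 + 757 = 1290
Selection 5: 1290 + 757 = 2047
Selection 6: 2047 + 757 = 2804
Selection 7: 2804 + 757 = 3561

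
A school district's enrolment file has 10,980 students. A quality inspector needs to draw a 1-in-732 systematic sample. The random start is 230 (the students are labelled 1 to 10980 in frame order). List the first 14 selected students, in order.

230, 962, 1694, 2426, 3158, 3890, 4622, 5354, 6086, 6818, 7550, 8282, 9014, 9746

student 1: 230
student 2: 230 + 732 = 962
student 3: 962 + 732 = 1694
student 4: 1694 + 732 = 2426
student 5: 2426 + 732 = 3158
student 6: 3158 + 732 = 3890
student 7: 3890 + 732 = 4622
student 8: 4622 + 732 = 5354
student 9: 5354 + 732 = 6086
student 10: 6086 + 732 = 6818
student 11: 6818 + 732 = 7550
student 12: 7550 + 732 = 8282
student 13: 8282 + 732 = 9014
student 14: 9014 + 732 = 9746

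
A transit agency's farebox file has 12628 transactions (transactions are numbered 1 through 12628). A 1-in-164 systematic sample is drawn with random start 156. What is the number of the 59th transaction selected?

k = 164
59th selection = r + (59−1)·k = 156 + 58×164 = 156 + 9512 = 9668

9668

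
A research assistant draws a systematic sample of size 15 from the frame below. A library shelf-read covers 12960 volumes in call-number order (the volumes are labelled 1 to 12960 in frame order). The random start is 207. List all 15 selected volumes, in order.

k = N/n = 12960/15 = 864
volume 1: 207
volume 2: 207 + 864 = 1071
volume 3: 1071 + 864 = 1935
volume 4: 1935 + 864 = 2799
volume 5: 2799 + 864 = 3663
volume 6: 3663 + 864 = 4527
volume 7: 4527 + 864 = 5391
volume 8: 5391 + 864 = 6255
volume 9: 6255 + 864 = 7119
volume 10: 7119 + 864 = 7983
volume 11: 7983 + 864 = 8847
volume 12: 8847 + 864 = 9711
volume 13: 9711 + 864 = 10575
volume 14: 10575 + 864 = 11439
volume 15: 11439 + 864 = 12303

207, 1071, 1935, 2799, 3663, 4527, 5391, 6255, 7119, 7983, 8847, 9711, 10575, 11439, 12303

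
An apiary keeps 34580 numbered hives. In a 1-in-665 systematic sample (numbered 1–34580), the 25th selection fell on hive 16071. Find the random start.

111

k = 665
r = 16071 − (25−1)×665 = 16071 − 15960 = 111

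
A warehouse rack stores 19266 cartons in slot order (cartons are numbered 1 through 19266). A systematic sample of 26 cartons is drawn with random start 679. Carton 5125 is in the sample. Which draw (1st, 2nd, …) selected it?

k = 19266/26 = 741
position = (5125 − 679)/741 + 1 = 4446/741 + 1 = 6 + 1 = 7

7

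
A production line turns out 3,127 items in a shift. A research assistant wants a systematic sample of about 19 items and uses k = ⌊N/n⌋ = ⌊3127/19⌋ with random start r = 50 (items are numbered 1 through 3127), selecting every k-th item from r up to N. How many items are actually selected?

k = ⌊3127/19⌋ = 164
Achieved size = ⌊(3127 − 50)/164⌋ + 1 = ⌊3077/164⌋ + 1 = 18 + 1 = 19
(last selection: 50 + 18×164 = 3002 ≤ 3127; next would be 3166 > 3127)

19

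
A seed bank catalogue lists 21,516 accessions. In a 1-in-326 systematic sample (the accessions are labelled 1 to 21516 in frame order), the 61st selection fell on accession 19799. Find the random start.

239

k = 326
r = 19799 − (61−1)×326 = 19799 − 19560 = 239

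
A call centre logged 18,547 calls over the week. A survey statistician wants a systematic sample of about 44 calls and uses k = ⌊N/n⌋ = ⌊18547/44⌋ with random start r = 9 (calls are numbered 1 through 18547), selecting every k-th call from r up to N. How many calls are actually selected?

k = ⌊18547/44⌋ = 421
Achieved size = ⌊(18547 − 9)/421⌋ + 1 = ⌊18538/421⌋ + 1 = 44 + 1 = 45
(last selection: 9 + 44×421 = 18533 ≤ 18547; next would be 18954 > 18547)

45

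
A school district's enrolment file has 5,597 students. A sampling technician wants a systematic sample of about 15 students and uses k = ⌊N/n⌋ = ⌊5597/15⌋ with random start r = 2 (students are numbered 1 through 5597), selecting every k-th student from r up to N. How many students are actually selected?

k = ⌊5597/15⌋ = 373
Achieved size = ⌊(5597 − 2)/373⌋ + 1 = ⌊5595/373⌋ + 1 = 15 + 1 = 16
(last selection: 2 + 15×373 = 5597 ≤ 5597; next would be 5970 > 5597)

16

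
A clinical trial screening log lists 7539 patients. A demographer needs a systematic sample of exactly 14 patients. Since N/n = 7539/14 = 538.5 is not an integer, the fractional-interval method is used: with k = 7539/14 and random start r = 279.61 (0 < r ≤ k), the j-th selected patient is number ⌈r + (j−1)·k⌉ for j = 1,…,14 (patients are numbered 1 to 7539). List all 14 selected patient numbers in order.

j=1: r + 0k = 279.61 → ⌈·⌉ = 280
j=2: r + 1k = 818.11 → ⌈·⌉ = 819
j=3: r + 2k = 1356.61 → ⌈·⌉ = 1357
j=4: r + 3k = 1895.11 → ⌈·⌉ = 1896
j=5: r + 4k = 2433.61 → ⌈·⌉ = 2434
j=6: r + 5k = 2972.11 → ⌈·⌉ = 2973
j=7: r + 6k = 3510.61 → ⌈·⌉ = 3511
j=8: r + 7k = 4049.11 → ⌈·⌉ = 4050
j=9: r + 8k = 4587.61 → ⌈·⌉ = 4588
j=10: r + 9k = 5126.11 → ⌈·⌉ = 5127
j=11: r + 10k = 5664.61 → ⌈·⌉ = 5665
j=12: r + 11k = 6203.11 → ⌈·⌉ = 6204
j=13: r + 12k = 6741.61 → ⌈·⌉ = 6742
j=14: r + 13k = 7280.11 → ⌈·⌉ = 7281

280, 819, 1357, 1896, 2434, 2973, 3511, 4050, 4588, 5127, 5665, 6204, 6742, 7281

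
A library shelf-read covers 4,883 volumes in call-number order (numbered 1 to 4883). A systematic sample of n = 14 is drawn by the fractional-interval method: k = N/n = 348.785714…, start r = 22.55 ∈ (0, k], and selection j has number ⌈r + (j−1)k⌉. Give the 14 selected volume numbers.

j=1: r + 0k = 22.55 → ⌈·⌉ = 23
j=2: r + 1k = 371.335714… → ⌈·⌉ = 372
j=3: r + 2k = 720.121428… → ⌈·⌉ = 721
j=4: r + 3k = 1068.907142… → ⌈·⌉ = 1069
j=5: r + 4k = 1417.692857… → ⌈·⌉ = 1418
j=6: r + 5k = 1766.478571… → ⌈·⌉ = 1767
j=7: r + 6k = 2115.264285… → ⌈·⌉ = 2116
j=8: r + 7k = 2464.05 → ⌈·⌉ = 2465
j=9: r + 8k = 2812.835714… → ⌈·⌉ = 2813
j=10: r + 9k = 3161.621428… → ⌈·⌉ = 3162
j=11: r + 10k = 3510.407142… → ⌈·⌉ = 3511
j=12: r + 11k = 3859.192857… → ⌈·⌉ = 3860
j=13: r + 12k = 4207.978571… → ⌈·⌉ = 4208
j=14: r + 13k = 4556.764285… → ⌈·⌉ = 4557

23, 372, 721, 1069, 1418, 1767, 2116, 2465, 2813, 3162, 3511, 3860, 4208, 4557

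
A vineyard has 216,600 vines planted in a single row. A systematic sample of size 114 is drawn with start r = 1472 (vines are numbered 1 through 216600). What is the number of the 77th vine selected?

145872

k = 216600/114 = 1900
77th selection = r + (77−1)·k = 1472 + 76×1900 = 1472 + 144400 = 145872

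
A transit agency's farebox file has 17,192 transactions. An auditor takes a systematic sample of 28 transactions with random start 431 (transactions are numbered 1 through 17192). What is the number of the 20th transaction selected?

12097

k = 17192/28 = 614
20th selection = r + (20−1)·k = 431 + 19×614 = 431 + 11666 = 12097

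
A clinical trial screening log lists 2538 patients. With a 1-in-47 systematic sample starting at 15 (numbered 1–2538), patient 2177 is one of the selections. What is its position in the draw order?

k = 47
position = (2177 − 15)/47 + 1 = 2162/47 + 1 = 46 + 1 = 47

47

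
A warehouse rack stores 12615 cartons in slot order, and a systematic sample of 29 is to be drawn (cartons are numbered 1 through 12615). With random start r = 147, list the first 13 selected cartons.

k = N/n = 12615/29 = 435
carton 1: 147
carton 2: 147 + 435 = 582
carton 3: 582 + 435 = 1017
carton 4: 1017 + 435 = 1452
carton 5: 1452 + 435 = 1887
carton 6: 1887 + 435 = 2322
carton 7: 2322 + 435 = 2757
carton 8: 2757 + 435 = 3192
carton 9: 3192 + 435 = 3627
carton 10: 3627 + 435 = 4062
carton 11: 4062 + 435 = 4497
carton 12: 4497 + 435 = 4932
carton 13: 4932 + 435 = 5367

147, 582, 1017, 1452, 1887, 2322, 2757, 3192, 3627, 4062, 4497, 4932, 5367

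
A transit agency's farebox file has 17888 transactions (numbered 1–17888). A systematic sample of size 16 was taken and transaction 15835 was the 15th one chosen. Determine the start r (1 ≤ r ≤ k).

k = 17888/16 = 1118
r = 15835 − (15−1)×1118 = 15835 − 15652 = 183

183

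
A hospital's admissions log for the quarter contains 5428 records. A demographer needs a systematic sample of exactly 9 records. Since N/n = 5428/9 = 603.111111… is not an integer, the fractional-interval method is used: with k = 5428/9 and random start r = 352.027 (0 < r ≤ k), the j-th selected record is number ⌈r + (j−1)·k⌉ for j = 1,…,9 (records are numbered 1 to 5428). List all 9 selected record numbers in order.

353, 956, 1559, 2162, 2765, 3368, 3971, 4574, 5177

j=1: r + 0k = 352.027 → ⌈·⌉ = 353
j=2: r + 1k = 955.138111… → ⌈·⌉ = 956
j=3: r + 2k = 1558.249222… → ⌈·⌉ = 1559
j=4: r + 3k = 2161.360333… → ⌈·⌉ = 2162
j=5: r + 4k = 2764.471444… → ⌈·⌉ = 2765
j=6: r + 5k = 3367.582555… → ⌈·⌉ = 3368
j=7: r + 6k = 3970.693666… → ⌈·⌉ = 3971
j=8: r + 7k = 4573.804777… → ⌈·⌉ = 4574
j=9: r + 8k = 5176.915888… → ⌈·⌉ = 5177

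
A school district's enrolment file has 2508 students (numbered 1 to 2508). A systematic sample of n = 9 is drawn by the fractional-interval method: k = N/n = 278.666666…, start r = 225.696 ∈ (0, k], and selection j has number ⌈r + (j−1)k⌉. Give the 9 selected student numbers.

226, 505, 784, 1062, 1341, 1620, 1898, 2177, 2456

j=1: r + 0k = 225.696 → ⌈·⌉ = 226
j=2: r + 1k = 504.362666… → ⌈·⌉ = 505
j=3: r + 2k = 783.029333… → ⌈·⌉ = 784
j=4: r + 3k = 1061.696 → ⌈·⌉ = 1062
j=5: r + 4k = 1340.362666… → ⌈·⌉ = 1341
j=6: r + 5k = 1619.029333… → ⌈·⌉ = 1620
j=7: r + 6k = 1897.696 → ⌈·⌉ = 1898
j=8: r + 7k = 2176.362666… → ⌈·⌉ = 2177
j=9: r + 8k = 2455.029333… → ⌈·⌉ = 2456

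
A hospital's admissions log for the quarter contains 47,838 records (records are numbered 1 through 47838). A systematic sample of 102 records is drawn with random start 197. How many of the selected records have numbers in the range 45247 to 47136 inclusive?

k = 47838/102 = 469
First selection ≥ 45247: 197 + ⌈(45247−197)/469⌉·469 = 197 + 97×469 = 45690
Last selection ≤ 47136: 197 + ⌊(47136−197)/469⌋·469 = 197 + 100×469 = 47097
Count = 100 − 97 + 1 = 4

4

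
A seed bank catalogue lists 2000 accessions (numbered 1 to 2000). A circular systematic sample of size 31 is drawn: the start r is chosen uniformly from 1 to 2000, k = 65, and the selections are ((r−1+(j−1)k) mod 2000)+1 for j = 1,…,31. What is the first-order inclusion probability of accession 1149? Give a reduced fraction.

For each position j, as r ranges over 1…2000 the j-th selection hits every accession exactly once, so accession 1149 is selected for exactly 31 of the 2000 starts.
Inclusion probability = 31/2000.

31/2000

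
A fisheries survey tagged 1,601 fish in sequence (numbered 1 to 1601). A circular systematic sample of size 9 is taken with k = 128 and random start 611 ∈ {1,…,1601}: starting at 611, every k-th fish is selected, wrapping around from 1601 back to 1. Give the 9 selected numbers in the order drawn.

611, 739, 867, 995, 1123, 1251, 1379, 1507, 34

Selection 1: 611
Selection 2: 611 + 128 = 739
Selection 3: 739 + 128 = 867
Selection 4: 867 + 128 = 995
Selection 5: 995 + 128 = 1123
Selection 6: 1123 + 128 = 1251
Selection 7: 1251 + 128 = 1379
Selection 8: 1379 + 128 = 1507
Selection 9: 1507 + 128 = 1635 → 1635 − 1601 = 34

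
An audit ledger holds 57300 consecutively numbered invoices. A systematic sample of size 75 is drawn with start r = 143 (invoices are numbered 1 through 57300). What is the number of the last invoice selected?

k = 57300/75 = 764
75th selection = r + (75−1)·k = 143 + 74×764 = 143 + 56536 = 56679

56679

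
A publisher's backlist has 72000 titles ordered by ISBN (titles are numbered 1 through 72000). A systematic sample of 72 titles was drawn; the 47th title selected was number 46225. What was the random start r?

k = 72000/72 = 1000
r = 46225 − (47−1)×1000 = 46225 − 46000 = 225

225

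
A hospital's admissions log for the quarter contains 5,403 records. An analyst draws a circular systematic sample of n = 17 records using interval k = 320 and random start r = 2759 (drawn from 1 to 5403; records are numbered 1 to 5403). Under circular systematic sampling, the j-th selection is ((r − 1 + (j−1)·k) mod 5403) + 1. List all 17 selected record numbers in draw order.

2759, 3079, 3399, 3719, 4039, 4359, 4679, 4999, 5319, 236, 556, 876, 1196, 1516, 1836, 2156, 2476

Selection 1: 2759
Selection 2: 2759 + 320 = 3079
Selection 3: 3079 + 320 = 3399
Selection 4: 3399 + 320 = 3719
Selection 5: 3719 + 320 = 4039
Selection 6: 4039 + 320 = 4359
Selection 7: 4359 + 320 = 4679
Selection 8: 4679 + 320 = 4999
Selection 9: 4999 + 320 = 5319
Selection 10: 5319 + 320 = 5639 → 5639 − 5403 = 236
Selection 11: 236 + 320 = 556
Selection 12: 556 + 320 = 876
Selection 13: 876 + 320 = 1196
Selection 14: 1196 + 320 = 1516
Selection 15: 1516 + 320 = 1836
Selection 16: 1836 + 320 = 2156
Selection 17: 2156 + 320 = 2476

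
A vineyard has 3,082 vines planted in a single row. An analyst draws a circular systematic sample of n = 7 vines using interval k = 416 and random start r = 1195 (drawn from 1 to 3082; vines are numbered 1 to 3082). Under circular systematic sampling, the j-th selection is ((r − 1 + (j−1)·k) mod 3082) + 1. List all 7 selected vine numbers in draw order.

1195, 1611, 2027, 2443, 2859, 193, 609

Selection 1: 1195
Selection 2: 1195 + 416 = 1611
Selection 3: 1611 + 416 = 2027
Selection 4: 2027 + 416 = 2443
Selection 5: 2443 + 416 = 2859
Selection 6: 2859 + 416 = 3275 → 3275 − 3082 = 193
Selection 7: 193 + 416 = 609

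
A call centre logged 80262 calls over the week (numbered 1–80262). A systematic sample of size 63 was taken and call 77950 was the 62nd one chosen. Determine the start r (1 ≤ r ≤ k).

236

k = 80262/63 = 1274
r = 77950 − (62−1)×1274 = 77950 − 77714 = 236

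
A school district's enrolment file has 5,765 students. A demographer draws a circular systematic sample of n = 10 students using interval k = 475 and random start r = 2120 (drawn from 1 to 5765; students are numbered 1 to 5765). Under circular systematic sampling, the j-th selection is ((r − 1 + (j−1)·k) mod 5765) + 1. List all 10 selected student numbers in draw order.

Selection 1: 2120
Selection 2: 2120 + 475 = 2595
Selection 3: 2595 + 475 = 3070
Selection 4: 3070 + 475 = 3545
Selection 5: 3545 + 475 = 4020
Selection 6: 4020 + 475 = 4495
Selection 7: 4495 + 475 = 4970
Selection 8: 4970 + 475 = 5445
Selection 9: 5445 + 475 = 5920 → 5920 − 5765 = 155
Selection 10: 155 + 475 = 630

2120, 2595, 3070, 3545, 4020, 4495, 4970, 5445, 155, 630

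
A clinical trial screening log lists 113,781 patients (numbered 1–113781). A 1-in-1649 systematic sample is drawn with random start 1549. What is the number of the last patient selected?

113681

k = 1649
69th selection = r + (69−1)·k = 1549 + 68×1649 = 1549 + 112132 = 113681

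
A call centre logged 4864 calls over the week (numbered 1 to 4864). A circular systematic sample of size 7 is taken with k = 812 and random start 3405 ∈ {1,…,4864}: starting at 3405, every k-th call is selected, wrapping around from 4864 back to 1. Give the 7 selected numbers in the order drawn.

Selection 1: 3405
Selection 2: 3405 + 812 = 4217
Selection 3: 4217 + 812 = 5029 → 5029 − 4864 = 165
Selection 4: 165 + 812 = 977
Selection 5: 977 + 812 = 1789
Selection 6: 1789 + 812 = 2601
Selection 7: 2601 + 812 = 3413

3405, 4217, 165, 977, 1789, 2601, 3413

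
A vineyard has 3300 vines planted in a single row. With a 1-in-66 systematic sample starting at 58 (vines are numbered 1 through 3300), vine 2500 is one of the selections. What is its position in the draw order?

38

k = 66
position = (2500 − 58)/66 + 1 = 2442/66 + 1 = 37 + 1 = 38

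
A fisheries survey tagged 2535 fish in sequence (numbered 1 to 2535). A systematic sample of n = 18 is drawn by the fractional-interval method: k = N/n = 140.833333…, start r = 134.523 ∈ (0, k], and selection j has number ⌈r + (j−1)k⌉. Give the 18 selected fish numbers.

135, 276, 417, 558, 698, 839, 980, 1121, 1262, 1403, 1543, 1684, 1825, 1966, 2107, 2248, 2388, 2529

j=1: r + 0k = 134.523 → ⌈·⌉ = 135
j=2: r + 1k = 275.356333… → ⌈·⌉ = 276
j=3: r + 2k = 416.189666… → ⌈·⌉ = 417
j=4: r + 3k = 557.023 → ⌈·⌉ = 558
j=5: r + 4k = 697.856333… → ⌈·⌉ = 698
j=6: r + 5k = 838.689666… → ⌈·⌉ = 839
j=7: r + 6k = 979.523 → ⌈·⌉ = 980
j=8: r + 7k = 1120.356333… → ⌈·⌉ = 1121
j=9: r + 8k = 1261.189666… → ⌈·⌉ = 1262
j=10: r + 9k = 1402.023 → ⌈·⌉ = 1403
j=11: r + 10k = 1542.856333… → ⌈·⌉ = 1543
j=12: r + 11k = 1683.689666… → ⌈·⌉ = 1684
j=13: r + 12k = 1824.523 → ⌈·⌉ = 1825
j=14: r + 13k = 1965.356333… → ⌈·⌉ = 1966
j=15: r + 14k = 2106.189666… → ⌈·⌉ = 2107
j=16: r + 15k = 2247.023 → ⌈·⌉ = 2248
j=17: r + 16k = 2387.856333… → ⌈·⌉ = 2388
j=18: r + 17k = 2528.689666… → ⌈·⌉ = 2529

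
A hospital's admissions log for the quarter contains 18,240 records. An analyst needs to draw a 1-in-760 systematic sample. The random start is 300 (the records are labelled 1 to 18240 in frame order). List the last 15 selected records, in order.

10th selection = 300 + 9×760 = 7140
11th: 7140 + 760 = 7900
12th: 7900 + 760 = 8660
13th: 8660 + 760 = 9420
14th: 9420 + 760 = 10180
15th: 10180 + 760 = 10940
16th: 10940 + 760 = 11700
17th: 11700 + 760 = 12460
18th: 12460 + 760 = 13220
19th: 13220 + 760 = 13980
20th: 13980 + 760 = 14740
21st: 14740 + 760 = 15500
22nd: 15500 + 760 = 16260
23rd: 16260 + 760 = 17020
24th: 17020 + 760 = 17780

7140, 7900, 8660, 9420, 10180, 10940, 11700, 12460, 13220, 13980, 14740, 15500, 16260, 17020, 17780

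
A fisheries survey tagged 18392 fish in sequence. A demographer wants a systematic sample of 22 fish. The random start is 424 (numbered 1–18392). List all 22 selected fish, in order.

k = N/n = 18392/22 = 836
fish 1: 424
fish 2: 424 + 836 = 1260
fish 3: 1260 + 836 = 2096
fish 4: 2096 + 836 = 2932
fish 5: 2932 + 836 = 3768
fish 6: 3768 + 836 = 4604
fish 7: 4604 + 836 = 5440
fish 8: 5440 + 836 = 6276
fish 9: 6276 + 836 = 7112
fish 10: 7112 + 836 = 7948
fish 11: 7948 + 836 = 8784
fish 12: 8784 + 836 = 9620
fish 13: 9620 + 836 = 10456
fish 14: 10456 + 836 = 11292
fish 15: 11292 + 836 = 12128
fish 16: 12128 + 836 = 12964
fish 17: 12964 + 836 = 13800
fish 18: 13800 + 836 = 14636
fish 19: 14636 + 836 = 15472
fish 20: 15472 + 836 = 16308
fish 21: 16308 + 836 = 17144
fish 22: 17144 + 836 = 17980

424, 1260, 2096, 2932, 3768, 4604, 5440, 6276, 7112, 7948, 8784, 9620, 10456, 11292, 12128, 12964, 13800, 14636, 15472, 16308, 17144, 17980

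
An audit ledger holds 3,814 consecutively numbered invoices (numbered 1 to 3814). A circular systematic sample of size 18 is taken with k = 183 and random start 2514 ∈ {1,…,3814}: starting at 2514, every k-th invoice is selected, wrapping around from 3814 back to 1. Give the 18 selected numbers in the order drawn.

2514, 2697, 2880, 3063, 3246, 3429, 3612, 3795, 164, 347, 530, 713, 896, 1079, 1262, 1445, 1628, 1811

Selection 1: 2514
Selection 2: 2514 + 183 = 2697
Selection 3: 2697 + 183 = 2880
Selection 4: 2880 + 183 = 3063
Selection 5: 3063 + 183 = 3246
Selection 6: 3246 + 183 = 3429
Selection 7: 3429 + 183 = 3612
Selection 8: 3612 + 183 = 3795
Selection 9: 3795 + 183 = 3978 → 3978 − 3814 = 164
Selection 10: 164 + 183 = 347
Selection 11: 347 + 183 = 530
Selection 12: 530 + 183 = 713
Selection 13: 713 + 183 = 896
Selection 14: 896 + 183 = 1079
Selection 15: 1079 + 183 = 1262
Selection 16: 1262 + 183 = 1445
Selection 17: 1445 + 183 = 1628
Selection 18: 1628 + 183 = 1811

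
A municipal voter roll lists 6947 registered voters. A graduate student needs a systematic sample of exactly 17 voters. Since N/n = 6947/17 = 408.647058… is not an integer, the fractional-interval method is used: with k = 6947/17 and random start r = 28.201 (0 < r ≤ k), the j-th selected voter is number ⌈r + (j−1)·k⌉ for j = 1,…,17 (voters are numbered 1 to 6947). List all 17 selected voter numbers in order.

j=1: r + 0k = 28.201 → ⌈·⌉ = 29
j=2: r + 1k = 436.848058… → ⌈·⌉ = 437
j=3: r + 2k = 845.495117… → ⌈·⌉ = 846
j=4: r + 3k = 1254.142176… → ⌈·⌉ = 1255
j=5: r + 4k = 1662.789235… → ⌈·⌉ = 1663
j=6: r + 5k = 2071.436294… → ⌈·⌉ = 2072
j=7: r + 6k = 2480.083352… → ⌈·⌉ = 2481
j=8: r + 7k = 2888.730411… → ⌈·⌉ = 2889
j=9: r + 8k = 3297.377470… → ⌈·⌉ = 3298
j=10: r + 9k = 3706.024529… → ⌈·⌉ = 3707
j=11: r + 10k = 4114.671588… → ⌈·⌉ = 4115
j=12: r + 11k = 4523.318647… → ⌈·⌉ = 4524
j=13: r + 12k = 4931.965705… → ⌈·⌉ = 4932
j=14: r + 13k = 5340.612764… → ⌈·⌉ = 5341
j=15: r + 14k = 5749.259823… → ⌈·⌉ = 5750
j=16: r + 15k = 6157.906882… → ⌈·⌉ = 6158
j=17: r + 16k = 6566.553941… → ⌈·⌉ = 6567

29, 437, 846, 1255, 1663, 2072, 2481, 2889, 3298, 3707, 4115, 4524, 4932, 5341, 5750, 6158, 6567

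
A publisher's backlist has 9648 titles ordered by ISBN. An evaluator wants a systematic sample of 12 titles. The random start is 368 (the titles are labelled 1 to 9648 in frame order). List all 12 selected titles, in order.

368, 1172, 1976, 2780, 3584, 4388, 5192, 5996, 6800, 7604, 8408, 9212

k = N/n = 9648/12 = 804
title 1: 368
title 2: 368 + 804 = 1172
title 3: 1172 + 804 = 1976
title 4: 1976 + 804 = 2780
title 5: 2780 + 804 = 3584
title 6: 3584 + 804 = 4388
title 7: 4388 + 804 = 5192
title 8: 5192 + 804 = 5996
title 9: 5996 + 804 = 6800
title 10: 6800 + 804 = 7604
title 11: 7604 + 804 = 8408
title 12: 8408 + 804 = 9212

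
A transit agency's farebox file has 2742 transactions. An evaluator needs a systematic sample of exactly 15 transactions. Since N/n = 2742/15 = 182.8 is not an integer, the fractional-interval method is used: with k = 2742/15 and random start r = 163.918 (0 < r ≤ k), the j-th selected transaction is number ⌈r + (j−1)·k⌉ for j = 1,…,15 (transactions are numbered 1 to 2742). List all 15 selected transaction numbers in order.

j=1: r + 0k = 163.918 → ⌈·⌉ = 164
j=2: r + 1k = 346.718 → ⌈·⌉ = 347
j=3: r + 2k = 529.518 → ⌈·⌉ = 530
j=4: r + 3k = 712.318 → ⌈·⌉ = 713
j=5: r + 4k = 895.118 → ⌈·⌉ = 896
j=6: r + 5k = 1077.918 → ⌈·⌉ = 1078
j=7: r + 6k = 1260.718 → ⌈·⌉ = 1261
j=8: r + 7k = 1443.518 → ⌈·⌉ = 1444
j=9: r + 8k = 1626.318 → ⌈·⌉ = 1627
j=10: r + 9k = 1809.118 → ⌈·⌉ = 1810
j=11: r + 10k = 1991.918 → ⌈·⌉ = 1992
j=12: r + 11k = 2174.718 → ⌈·⌉ = 2175
j=13: r + 12k = 2357.518 → ⌈·⌉ = 2358
j=14: r + 13k = 2540.318 → ⌈·⌉ = 2541
j=15: r + 14k = 2723.118 → ⌈·⌉ = 2724

164, 347, 530, 713, 896, 1078, 1261, 1444, 1627, 1810, 1992, 2175, 2358, 2541, 2724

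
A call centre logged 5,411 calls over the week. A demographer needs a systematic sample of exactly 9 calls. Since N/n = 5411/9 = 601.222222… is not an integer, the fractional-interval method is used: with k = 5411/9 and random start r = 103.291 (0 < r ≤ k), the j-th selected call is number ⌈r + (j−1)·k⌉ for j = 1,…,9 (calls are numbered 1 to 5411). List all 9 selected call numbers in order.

104, 705, 1306, 1907, 2509, 3110, 3711, 4312, 4914

j=1: r + 0k = 103.291 → ⌈·⌉ = 104
j=2: r + 1k = 704.513222… → ⌈·⌉ = 705
j=3: r + 2k = 1305.735444… → ⌈·⌉ = 1306
j=4: r + 3k = 1906.957666… → ⌈·⌉ = 1907
j=5: r + 4k = 2508.179888… → ⌈·⌉ = 2509
j=6: r + 5k = 3109.402111… → ⌈·⌉ = 3110
j=7: r + 6k = 3710.624333… → ⌈·⌉ = 3711
j=8: r + 7k = 4311.846555… → ⌈·⌉ = 4312
j=9: r + 8k = 4913.068777… → ⌈·⌉ = 4914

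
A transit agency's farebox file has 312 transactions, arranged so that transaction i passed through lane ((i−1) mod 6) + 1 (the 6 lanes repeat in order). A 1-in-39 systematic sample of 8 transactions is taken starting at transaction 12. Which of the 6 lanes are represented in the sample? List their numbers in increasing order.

Consecutive selections differ by k = 39, so their lane numbers differ by 39 mod 6 = 3.
gcd(39, 6) = 3, so the sample visits 6/3 = 2 distinct residues mod 6.
Start 12 is lane 6; the lanes hit are 3, 6.

3, 6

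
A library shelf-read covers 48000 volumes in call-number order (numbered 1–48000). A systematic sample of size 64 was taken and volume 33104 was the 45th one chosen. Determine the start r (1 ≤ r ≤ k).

104

k = 48000/64 = 750
r = 33104 − (45−1)×750 = 33104 − 33000 = 104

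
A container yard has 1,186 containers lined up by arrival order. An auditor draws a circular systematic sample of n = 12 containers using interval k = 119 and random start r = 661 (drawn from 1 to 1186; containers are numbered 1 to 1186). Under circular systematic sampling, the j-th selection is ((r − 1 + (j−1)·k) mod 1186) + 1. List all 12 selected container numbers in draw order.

Selection 1: 661
Selection 2: 661 + 119 = 780
Selection 3: 780 + 119 = 899
Selection 4: 899 + 119 = 1018
Selection 5: 1018 + 119 = 1137
Selection 6: 1137 + 119 = 1256 → 1256 − 1186 = 70
Selection 7: 70 + 119 = 189
Selection 8: 189 + 119 = 308
Selection 9: 308 + 119 = 427
Selection 10: 427 + 119 = 546
Selection 11: 546 + 119 = 665
Selection 12: 665 + 119 = 784

661, 780, 899, 1018, 1137, 70, 189, 308, 427, 546, 665, 784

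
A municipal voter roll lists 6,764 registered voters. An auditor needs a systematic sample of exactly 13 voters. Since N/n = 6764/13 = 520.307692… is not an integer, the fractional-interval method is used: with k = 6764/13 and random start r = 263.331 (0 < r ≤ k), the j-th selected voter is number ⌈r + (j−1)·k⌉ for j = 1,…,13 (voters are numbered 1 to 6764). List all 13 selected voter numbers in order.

264, 784, 1304, 1825, 2345, 2865, 3386, 3906, 4426, 4947, 5467, 5987, 6508

j=1: r + 0k = 263.331 → ⌈·⌉ = 264
j=2: r + 1k = 783.638692… → ⌈·⌉ = 784
j=3: r + 2k = 1303.946384… → ⌈·⌉ = 1304
j=4: r + 3k = 1824.254076… → ⌈·⌉ = 1825
j=5: r + 4k = 2344.561769… → ⌈·⌉ = 2345
j=6: r + 5k = 2864.869461… → ⌈·⌉ = 2865
j=7: r + 6k = 3385.177153… → ⌈·⌉ = 3386
j=8: r + 7k = 3905.484846… → ⌈·⌉ = 3906
j=9: r + 8k = 4425.792538… → ⌈·⌉ = 4426
j=10: r + 9k = 4946.100230… → ⌈·⌉ = 4947
j=11: r + 10k = 5466.407923… → ⌈·⌉ = 5467
j=12: r + 11k = 5986.715615… → ⌈·⌉ = 5987
j=13: r + 12k = 6507.023307… → ⌈·⌉ = 6508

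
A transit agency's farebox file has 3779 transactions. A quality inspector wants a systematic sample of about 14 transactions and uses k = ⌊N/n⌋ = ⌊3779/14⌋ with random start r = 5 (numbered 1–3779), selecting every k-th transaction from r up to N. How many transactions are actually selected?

15

k = ⌊3779/14⌋ = 269
Achieved size = ⌊(3779 − 5)/269⌋ + 1 = ⌊3774/269⌋ + 1 = 14 + 1 = 15
(last selection: 5 + 14×269 = 3771 ≤ 3779; next would be 4040 > 3779)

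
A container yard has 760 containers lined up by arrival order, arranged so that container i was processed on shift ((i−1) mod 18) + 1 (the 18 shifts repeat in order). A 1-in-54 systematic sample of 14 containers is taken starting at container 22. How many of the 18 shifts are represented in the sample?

Consecutive selections differ by k = 54, so their shift numbers differ by 54 mod 18 = 0.
gcd(54, 18) = 18, so the sample visits 18/18 = 1 distinct residues mod 18.
Start 22 is shift 4; the shifts hit are 4.

1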